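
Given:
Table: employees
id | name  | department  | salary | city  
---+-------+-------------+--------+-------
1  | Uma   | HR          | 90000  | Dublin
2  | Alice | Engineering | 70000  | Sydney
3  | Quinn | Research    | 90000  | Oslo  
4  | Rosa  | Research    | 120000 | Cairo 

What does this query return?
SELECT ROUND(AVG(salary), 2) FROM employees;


SUM(salary) = 370000
COUNT = 4
ROUND(AVG, 2) = ROUND(370000 / 4, 2) = 92500.0

92500.0


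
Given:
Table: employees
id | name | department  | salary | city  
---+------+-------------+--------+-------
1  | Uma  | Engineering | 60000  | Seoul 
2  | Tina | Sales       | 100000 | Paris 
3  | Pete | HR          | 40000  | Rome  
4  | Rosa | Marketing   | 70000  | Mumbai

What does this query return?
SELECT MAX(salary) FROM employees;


Salaries: 60000, 100000, 40000, 70000
MAX = 100000

100000


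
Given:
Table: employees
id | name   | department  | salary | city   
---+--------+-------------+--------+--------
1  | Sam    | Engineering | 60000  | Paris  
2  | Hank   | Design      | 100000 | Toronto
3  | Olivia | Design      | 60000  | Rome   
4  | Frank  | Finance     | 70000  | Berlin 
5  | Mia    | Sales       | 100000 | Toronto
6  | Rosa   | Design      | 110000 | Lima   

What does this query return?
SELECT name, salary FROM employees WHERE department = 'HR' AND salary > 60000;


Filtering: department = 'HR' AND salary > 60000
Matching: 0 rows

Empty result set (0 rows)


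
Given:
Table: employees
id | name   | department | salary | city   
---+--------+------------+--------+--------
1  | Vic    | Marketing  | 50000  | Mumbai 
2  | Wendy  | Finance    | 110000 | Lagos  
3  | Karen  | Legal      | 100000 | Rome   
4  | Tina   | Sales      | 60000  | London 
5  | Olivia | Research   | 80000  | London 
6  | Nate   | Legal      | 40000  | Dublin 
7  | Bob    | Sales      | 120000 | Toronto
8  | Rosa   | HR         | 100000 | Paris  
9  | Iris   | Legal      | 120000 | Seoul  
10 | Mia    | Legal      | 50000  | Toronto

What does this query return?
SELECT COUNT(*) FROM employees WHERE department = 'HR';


Counting rows where department = 'HR'
  Rosa -> MATCH


1


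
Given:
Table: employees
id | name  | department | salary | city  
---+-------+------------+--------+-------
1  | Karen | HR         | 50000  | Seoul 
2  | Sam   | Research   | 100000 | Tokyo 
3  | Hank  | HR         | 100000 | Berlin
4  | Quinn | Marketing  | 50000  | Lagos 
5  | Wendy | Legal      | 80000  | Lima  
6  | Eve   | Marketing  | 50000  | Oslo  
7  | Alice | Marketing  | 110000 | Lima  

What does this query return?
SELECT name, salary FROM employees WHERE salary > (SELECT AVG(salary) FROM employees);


Subquery: AVG(salary) = 77142.86
Filtering: salary > 77142.86
  Sam (100000) -> MATCH
  Hank (100000) -> MATCH
  Wendy (80000) -> MATCH
  Alice (110000) -> MATCH


4 rows:
Sam, 100000
Hank, 100000
Wendy, 80000
Alice, 110000


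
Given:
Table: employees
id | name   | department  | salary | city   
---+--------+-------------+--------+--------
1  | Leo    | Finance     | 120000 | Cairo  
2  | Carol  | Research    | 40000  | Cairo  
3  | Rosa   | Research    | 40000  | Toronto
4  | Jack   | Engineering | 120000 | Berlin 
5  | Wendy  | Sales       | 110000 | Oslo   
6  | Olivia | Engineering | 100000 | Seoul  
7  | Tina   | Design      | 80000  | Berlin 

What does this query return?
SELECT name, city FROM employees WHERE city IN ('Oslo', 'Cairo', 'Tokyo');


Filtering: city IN ('Oslo', 'Cairo', 'Tokyo')
Matching: 3 rows

3 rows:
Leo, Cairo
Carol, Cairo
Wendy, Oslo


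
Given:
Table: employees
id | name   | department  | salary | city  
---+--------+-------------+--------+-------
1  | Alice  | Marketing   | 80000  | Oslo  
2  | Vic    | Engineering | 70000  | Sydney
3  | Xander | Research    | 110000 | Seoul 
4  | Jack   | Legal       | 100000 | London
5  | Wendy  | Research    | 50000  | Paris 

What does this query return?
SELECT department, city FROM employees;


Projecting columns: department, city

5 rows:
Marketing, Oslo
Engineering, Sydney
Research, Seoul
Legal, London
Research, Paris


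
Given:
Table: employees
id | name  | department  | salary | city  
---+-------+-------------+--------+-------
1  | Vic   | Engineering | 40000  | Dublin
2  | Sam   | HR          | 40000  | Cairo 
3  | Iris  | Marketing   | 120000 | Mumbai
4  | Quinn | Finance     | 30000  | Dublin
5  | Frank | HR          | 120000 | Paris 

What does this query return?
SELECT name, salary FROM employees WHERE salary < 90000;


Filtering: salary < 90000
Matching: 3 rows

3 rows:
Vic, 40000
Sam, 40000
Quinn, 30000


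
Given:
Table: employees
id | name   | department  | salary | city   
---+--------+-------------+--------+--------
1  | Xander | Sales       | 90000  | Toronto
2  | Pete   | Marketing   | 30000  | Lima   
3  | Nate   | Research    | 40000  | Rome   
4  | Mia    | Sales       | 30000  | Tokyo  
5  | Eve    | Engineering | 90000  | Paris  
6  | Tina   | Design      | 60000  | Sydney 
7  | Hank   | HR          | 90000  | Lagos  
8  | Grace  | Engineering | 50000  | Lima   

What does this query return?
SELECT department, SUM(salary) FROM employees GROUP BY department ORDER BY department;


Summing salary within each department:
  Design: 60000 = 60000
  Engineering: 90000 + 50000 = 140000
  HR: 90000 = 90000
  Marketing: 30000 = 30000
  Research: 40000 = 40000
  Sales: 90000 + 30000 = 120000


6 groups:
Design, 60000
Engineering, 140000
HR, 90000
Marketing, 30000
Research, 40000
Sales, 120000


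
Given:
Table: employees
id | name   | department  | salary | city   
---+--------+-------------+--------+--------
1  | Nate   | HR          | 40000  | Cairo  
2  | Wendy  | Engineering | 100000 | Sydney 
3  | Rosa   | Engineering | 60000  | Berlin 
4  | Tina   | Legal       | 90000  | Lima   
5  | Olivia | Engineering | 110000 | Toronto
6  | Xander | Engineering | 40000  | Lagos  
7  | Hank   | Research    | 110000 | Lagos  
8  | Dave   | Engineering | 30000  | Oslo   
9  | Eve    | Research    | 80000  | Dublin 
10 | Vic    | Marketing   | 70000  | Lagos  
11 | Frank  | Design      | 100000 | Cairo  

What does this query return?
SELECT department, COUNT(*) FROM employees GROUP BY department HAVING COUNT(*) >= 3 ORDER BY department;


Groups with count >= 3:
  Engineering: 5 -> PASS
  Design: 1 -> filtered out
  HR: 1 -> filtered out
  Legal: 1 -> filtered out
  Marketing: 1 -> filtered out
  Research: 2 -> filtered out


1 groups:
Engineering, 5


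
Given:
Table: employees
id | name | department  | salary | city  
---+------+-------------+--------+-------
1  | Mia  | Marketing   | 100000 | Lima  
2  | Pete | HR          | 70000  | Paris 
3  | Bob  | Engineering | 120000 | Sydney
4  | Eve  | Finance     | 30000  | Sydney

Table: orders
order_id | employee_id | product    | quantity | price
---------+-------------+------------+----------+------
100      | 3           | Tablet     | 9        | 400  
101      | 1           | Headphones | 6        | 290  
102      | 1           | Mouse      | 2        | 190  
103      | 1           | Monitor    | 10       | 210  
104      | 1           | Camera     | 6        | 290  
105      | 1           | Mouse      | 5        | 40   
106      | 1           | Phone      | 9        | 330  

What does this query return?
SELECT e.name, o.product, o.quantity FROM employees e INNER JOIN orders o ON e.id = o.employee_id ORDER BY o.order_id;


Joining employees.id = orders.employee_id:
  employee Bob (id=3) -> order Tablet
  employee Mia (id=1) -> order Headphones
  employee Mia (id=1) -> order Mouse
  employee Mia (id=1) -> order Monitor
  employee Mia (id=1) -> order Camera
  employee Mia (id=1) -> order Mouse
  employee Mia (id=1) -> order Phone


7 rows:
Bob, Tablet, 9
Mia, Headphones, 6
Mia, Mouse, 2
Mia, Monitor, 10
Mia, Camera, 6
Mia, Mouse, 5
Mia, Phone, 9


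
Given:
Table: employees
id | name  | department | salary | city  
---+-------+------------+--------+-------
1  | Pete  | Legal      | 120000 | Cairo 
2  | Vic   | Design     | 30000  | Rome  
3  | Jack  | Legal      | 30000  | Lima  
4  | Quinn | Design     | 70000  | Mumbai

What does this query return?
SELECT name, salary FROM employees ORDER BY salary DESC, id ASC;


Sorting by salary DESC, then id ASC for ties

4 rows:
Pete, 120000
Quinn, 70000
Vic, 30000
Jack, 30000


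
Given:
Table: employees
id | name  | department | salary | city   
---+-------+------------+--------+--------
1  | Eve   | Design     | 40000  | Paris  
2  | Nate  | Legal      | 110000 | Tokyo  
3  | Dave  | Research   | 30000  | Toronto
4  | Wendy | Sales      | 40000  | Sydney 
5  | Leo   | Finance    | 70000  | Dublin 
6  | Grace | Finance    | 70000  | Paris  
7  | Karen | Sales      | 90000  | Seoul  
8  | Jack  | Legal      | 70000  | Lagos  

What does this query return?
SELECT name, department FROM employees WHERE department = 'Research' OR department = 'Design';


Filtering: department = 'Research' OR 'Design'
Matching: 2 rows

2 rows:
Eve, Design
Dave, Research


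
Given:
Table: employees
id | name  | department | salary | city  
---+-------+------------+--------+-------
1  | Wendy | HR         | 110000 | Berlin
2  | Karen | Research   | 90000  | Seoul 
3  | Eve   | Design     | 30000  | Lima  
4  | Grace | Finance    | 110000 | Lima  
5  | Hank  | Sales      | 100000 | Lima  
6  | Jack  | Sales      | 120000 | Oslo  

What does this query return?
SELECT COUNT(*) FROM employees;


COUNT(*) counts all rows

6


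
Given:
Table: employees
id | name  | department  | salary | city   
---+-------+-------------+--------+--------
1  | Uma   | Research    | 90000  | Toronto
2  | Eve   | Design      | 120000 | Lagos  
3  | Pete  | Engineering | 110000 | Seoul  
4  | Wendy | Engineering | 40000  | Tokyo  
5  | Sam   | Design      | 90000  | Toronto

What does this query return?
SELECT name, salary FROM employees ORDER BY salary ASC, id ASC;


Sorting by salary ASC, then id ASC for ties

5 rows:
Wendy, 40000
Uma, 90000
Sam, 90000
Pete, 110000
Eve, 120000


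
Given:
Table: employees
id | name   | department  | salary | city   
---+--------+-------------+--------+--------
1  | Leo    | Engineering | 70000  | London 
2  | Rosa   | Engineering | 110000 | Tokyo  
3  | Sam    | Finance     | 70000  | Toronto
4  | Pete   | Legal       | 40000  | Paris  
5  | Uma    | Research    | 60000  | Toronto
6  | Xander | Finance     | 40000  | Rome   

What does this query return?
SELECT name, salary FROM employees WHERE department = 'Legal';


Filtering: department = 'Legal'
Matching rows: 1

1 rows:
Pete, 40000


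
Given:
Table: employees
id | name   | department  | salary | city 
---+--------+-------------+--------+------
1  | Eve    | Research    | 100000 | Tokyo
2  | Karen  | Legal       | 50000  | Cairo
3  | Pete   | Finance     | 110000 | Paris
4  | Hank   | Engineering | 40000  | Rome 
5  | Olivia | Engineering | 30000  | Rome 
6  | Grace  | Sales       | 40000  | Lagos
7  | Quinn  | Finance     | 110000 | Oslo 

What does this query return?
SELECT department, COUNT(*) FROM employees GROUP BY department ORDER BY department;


Assigning each row to its department group:
  Eve -> Research
  Karen -> Legal
  Pete -> Finance
  Hank -> Engineering
  Olivia -> Engineering
  Grace -> Sales
  Quinn -> Finance


5 groups:
Engineering, 2
Finance, 2
Legal, 1
Research, 1
Sales, 1


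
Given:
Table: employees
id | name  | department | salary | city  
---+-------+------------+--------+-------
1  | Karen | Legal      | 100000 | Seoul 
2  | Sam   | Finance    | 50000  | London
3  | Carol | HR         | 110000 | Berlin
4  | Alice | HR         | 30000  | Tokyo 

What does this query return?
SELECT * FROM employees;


SELECT * returns all 4 rows with all columns

4 rows:
1, Karen, Legal, 100000, Seoul
2, Sam, Finance, 50000, London
3, Carol, HR, 110000, Berlin
4, Alice, HR, 30000, Tokyo


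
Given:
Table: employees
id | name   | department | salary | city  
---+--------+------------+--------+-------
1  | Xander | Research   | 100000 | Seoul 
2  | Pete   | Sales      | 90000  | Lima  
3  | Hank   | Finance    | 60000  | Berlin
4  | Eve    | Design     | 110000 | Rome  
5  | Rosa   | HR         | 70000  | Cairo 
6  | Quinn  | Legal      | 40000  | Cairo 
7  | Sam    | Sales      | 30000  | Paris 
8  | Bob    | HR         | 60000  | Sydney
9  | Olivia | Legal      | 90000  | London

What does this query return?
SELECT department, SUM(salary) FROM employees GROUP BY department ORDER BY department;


Summing salary within each department:
  Design: 110000 = 110000
  Finance: 60000 = 60000
  HR: 70000 + 60000 = 130000
  Legal: 40000 + 90000 = 130000
  Research: 100000 = 100000
  Sales: 90000 + 30000 = 120000


6 groups:
Design, 110000
Finance, 60000
HR, 130000
Legal, 130000
Research, 100000
Sales, 120000


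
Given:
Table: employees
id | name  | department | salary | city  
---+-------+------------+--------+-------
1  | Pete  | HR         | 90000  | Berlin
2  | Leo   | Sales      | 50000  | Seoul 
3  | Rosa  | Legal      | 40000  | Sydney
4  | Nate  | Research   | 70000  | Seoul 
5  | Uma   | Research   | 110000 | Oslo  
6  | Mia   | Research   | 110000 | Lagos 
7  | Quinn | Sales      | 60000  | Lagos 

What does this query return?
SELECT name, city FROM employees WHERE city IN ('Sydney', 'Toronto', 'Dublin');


Filtering: city IN ('Sydney', 'Toronto', 'Dublin')
Matching: 1 rows

1 rows:
Rosa, Sydney


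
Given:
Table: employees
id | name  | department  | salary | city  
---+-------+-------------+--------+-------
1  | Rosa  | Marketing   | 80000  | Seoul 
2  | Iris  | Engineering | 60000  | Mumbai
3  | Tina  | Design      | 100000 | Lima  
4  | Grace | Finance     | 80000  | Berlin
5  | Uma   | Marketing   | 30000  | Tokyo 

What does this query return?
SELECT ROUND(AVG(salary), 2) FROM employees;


SUM(salary) = 350000
COUNT = 5
ROUND(AVG, 2) = ROUND(350000 / 5, 2) = 70000.0

70000.0


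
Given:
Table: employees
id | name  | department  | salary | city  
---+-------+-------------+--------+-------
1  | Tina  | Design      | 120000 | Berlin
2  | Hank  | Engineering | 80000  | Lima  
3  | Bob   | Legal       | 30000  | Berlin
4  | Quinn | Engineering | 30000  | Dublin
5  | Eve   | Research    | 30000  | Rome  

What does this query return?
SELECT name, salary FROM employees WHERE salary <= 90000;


Filtering: salary <= 90000
Matching: 4 rows

4 rows:
Hank, 80000
Bob, 30000
Quinn, 30000
Eve, 30000


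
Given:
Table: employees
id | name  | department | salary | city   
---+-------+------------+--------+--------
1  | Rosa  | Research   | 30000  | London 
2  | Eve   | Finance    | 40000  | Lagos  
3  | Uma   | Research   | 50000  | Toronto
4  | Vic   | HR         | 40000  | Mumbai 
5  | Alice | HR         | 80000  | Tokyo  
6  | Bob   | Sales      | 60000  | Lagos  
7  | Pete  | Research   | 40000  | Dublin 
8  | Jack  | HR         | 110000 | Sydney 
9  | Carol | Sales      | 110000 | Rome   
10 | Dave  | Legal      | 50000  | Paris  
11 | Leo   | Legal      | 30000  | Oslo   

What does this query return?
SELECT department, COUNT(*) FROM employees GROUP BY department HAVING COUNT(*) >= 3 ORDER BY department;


Groups with count >= 3:
  HR: 3 -> PASS
  Research: 3 -> PASS
  Finance: 1 -> filtered out
  Legal: 2 -> filtered out
  Sales: 2 -> filtered out


2 groups:
HR, 3
Research, 3


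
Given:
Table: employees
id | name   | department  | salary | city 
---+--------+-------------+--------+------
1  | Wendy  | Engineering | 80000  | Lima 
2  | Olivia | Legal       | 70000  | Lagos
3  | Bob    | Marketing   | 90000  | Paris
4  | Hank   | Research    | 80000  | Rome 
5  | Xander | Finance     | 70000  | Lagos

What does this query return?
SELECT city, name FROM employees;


Projecting columns: city, name

5 rows:
Lima, Wendy
Lagos, Olivia
Paris, Bob
Rome, Hank
Lagos, Xander


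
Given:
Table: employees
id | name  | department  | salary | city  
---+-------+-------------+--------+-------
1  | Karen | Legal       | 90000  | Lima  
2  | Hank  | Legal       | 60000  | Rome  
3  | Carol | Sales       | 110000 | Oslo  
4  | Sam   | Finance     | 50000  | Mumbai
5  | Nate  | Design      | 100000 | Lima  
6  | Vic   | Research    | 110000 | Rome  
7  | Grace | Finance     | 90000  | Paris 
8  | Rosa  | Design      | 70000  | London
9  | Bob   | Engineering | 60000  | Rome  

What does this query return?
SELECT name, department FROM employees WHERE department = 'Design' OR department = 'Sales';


Filtering: department = 'Design' OR 'Sales'
Matching: 3 rows

3 rows:
Carol, Sales
Nate, Design
Rosa, Design


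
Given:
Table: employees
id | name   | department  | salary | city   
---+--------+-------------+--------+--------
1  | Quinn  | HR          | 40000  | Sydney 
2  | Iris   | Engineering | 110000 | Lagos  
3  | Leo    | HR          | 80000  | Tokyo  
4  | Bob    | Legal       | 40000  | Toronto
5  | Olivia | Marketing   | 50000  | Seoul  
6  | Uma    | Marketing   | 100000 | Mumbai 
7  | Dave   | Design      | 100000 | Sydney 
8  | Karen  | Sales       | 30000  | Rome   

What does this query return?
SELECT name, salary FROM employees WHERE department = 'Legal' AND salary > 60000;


Filtering: department = 'Legal' AND salary > 60000
Matching: 0 rows

Empty result set (0 rows)


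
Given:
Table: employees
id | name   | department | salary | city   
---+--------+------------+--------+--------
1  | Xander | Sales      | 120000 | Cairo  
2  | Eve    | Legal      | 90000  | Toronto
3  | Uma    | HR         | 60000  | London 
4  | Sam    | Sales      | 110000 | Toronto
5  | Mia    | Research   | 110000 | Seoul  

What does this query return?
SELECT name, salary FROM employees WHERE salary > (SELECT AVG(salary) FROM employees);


Subquery: AVG(salary) = 98000.0
Filtering: salary > 98000.0
  Xander (120000) -> MATCH
  Sam (110000) -> MATCH
  Mia (110000) -> MATCH


3 rows:
Xander, 120000
Sam, 110000
Mia, 110000


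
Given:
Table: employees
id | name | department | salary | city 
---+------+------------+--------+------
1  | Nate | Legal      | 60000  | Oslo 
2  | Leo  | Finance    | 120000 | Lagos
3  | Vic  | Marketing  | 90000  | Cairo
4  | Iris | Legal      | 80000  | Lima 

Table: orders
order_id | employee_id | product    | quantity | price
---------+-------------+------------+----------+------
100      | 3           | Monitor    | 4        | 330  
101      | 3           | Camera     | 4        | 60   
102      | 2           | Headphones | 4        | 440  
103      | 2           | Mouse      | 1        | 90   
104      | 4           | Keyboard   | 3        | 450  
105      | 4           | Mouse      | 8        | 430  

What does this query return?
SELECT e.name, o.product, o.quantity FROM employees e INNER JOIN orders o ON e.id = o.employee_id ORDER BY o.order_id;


Joining employees.id = orders.employee_id:
  employee Vic (id=3) -> order Monitor
  employee Vic (id=3) -> order Camera
  employee Leo (id=2) -> order Headphones
  employee Leo (id=2) -> order Mouse
  employee Iris (id=4) -> order Keyboard
  employee Iris (id=4) -> order Mouse


6 rows:
Vic, Monitor, 4
Vic, Camera, 4
Leo, Headphones, 4
Leo, Mouse, 1
Iris, Keyboard, 3
Iris, Mouse, 8


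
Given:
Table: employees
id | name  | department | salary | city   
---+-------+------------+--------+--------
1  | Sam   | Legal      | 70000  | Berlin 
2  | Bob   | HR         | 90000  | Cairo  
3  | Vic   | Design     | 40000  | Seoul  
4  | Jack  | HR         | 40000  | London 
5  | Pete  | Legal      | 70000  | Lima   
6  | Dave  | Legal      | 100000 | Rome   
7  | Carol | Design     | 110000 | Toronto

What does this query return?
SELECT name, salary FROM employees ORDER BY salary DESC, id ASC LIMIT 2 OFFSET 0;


Sort by salary DESC (id ASC tiebreak), then skip 0 and take 2
Rows 1 through 2

2 rows:
Carol, 110000
Dave, 100000


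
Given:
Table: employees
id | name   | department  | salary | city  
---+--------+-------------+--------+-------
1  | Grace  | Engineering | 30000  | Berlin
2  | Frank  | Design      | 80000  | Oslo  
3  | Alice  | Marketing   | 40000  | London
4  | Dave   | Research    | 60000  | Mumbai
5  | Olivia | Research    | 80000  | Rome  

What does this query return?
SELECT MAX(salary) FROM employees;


Salaries: 30000, 80000, 40000, 60000, 80000
MAX = 80000

80000


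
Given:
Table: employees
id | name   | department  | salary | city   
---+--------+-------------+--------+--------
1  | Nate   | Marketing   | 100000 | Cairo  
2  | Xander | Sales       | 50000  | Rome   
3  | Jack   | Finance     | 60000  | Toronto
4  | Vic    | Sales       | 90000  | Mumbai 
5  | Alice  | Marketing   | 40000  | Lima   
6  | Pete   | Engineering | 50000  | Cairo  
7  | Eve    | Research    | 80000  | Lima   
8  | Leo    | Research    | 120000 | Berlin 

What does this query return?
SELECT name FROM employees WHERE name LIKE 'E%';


LIKE 'E%' matches names starting with 'E'
Matching: 1

1 rows:
Eve


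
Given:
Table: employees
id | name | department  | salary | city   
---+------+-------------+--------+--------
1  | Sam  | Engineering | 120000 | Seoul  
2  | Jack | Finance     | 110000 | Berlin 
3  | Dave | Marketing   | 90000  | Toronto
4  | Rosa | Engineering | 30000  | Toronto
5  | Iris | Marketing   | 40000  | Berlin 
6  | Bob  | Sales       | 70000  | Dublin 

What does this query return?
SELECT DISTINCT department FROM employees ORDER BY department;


All 'department' values (row order): Engineering, Finance, Marketing, Engineering, Marketing, Sales
Removing duplicates leaves 4 unique value(s).

4 values:
Engineering
Finance
Marketing
Sales


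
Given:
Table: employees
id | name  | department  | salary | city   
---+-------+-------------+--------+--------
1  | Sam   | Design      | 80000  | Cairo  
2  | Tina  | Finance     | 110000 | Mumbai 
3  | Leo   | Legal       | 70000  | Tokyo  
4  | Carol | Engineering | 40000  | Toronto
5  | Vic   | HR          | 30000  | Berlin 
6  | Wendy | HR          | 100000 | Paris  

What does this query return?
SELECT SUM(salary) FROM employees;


SUM(salary) = 80000 + 110000 + 70000 + 40000 + 30000 + 100000 = 430000

430000


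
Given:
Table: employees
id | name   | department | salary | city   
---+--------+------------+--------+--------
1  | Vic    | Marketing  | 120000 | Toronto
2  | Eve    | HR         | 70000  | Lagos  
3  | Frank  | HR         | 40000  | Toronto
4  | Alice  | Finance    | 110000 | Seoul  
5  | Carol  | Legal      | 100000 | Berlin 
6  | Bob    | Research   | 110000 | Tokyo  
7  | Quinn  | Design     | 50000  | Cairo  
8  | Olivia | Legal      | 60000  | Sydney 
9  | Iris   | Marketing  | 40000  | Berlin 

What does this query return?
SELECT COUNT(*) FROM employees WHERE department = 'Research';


Counting rows where department = 'Research'
  Bob -> MATCH


1


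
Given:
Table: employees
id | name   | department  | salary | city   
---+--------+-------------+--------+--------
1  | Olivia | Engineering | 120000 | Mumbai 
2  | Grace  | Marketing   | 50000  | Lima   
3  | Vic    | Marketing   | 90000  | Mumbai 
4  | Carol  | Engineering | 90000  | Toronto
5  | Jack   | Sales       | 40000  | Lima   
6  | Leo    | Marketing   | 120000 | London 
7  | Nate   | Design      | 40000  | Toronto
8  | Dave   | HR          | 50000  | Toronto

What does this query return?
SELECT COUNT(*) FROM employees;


COUNT(*) counts all rows

8


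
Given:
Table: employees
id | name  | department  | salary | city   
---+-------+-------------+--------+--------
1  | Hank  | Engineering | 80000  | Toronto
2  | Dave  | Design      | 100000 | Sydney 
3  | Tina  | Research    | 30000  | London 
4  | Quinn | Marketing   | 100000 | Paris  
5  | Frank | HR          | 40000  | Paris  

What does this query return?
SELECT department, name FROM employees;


Projecting columns: department, name

5 rows:
Engineering, Hank
Design, Dave
Research, Tina
Marketing, Quinn
HR, Frank


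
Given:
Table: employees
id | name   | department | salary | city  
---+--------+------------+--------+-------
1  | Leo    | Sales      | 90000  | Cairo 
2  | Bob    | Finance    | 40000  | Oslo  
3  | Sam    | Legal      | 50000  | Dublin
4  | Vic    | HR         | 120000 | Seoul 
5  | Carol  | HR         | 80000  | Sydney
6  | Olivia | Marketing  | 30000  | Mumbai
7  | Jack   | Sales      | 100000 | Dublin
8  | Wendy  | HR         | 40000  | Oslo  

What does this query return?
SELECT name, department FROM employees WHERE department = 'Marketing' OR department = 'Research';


Filtering: department = 'Marketing' OR 'Research'
Matching: 1 rows

1 rows:
Olivia, Marketing


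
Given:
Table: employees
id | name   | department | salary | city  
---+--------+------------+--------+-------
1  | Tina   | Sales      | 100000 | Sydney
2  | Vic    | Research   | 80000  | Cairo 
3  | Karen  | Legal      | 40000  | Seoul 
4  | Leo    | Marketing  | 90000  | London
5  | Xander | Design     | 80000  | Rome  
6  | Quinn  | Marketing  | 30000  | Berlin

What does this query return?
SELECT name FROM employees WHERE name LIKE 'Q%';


LIKE 'Q%' matches names starting with 'Q'
Matching: 1

1 rows:
Quinn


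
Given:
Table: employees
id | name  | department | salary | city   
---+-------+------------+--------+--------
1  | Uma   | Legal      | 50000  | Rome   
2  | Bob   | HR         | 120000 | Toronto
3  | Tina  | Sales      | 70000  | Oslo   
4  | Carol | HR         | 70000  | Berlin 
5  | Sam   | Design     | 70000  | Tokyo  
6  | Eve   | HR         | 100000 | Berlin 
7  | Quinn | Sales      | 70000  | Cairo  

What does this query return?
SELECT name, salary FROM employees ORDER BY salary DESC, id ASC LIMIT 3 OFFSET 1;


Sort by salary DESC (id ASC tiebreak), then skip 1 and take 3
Rows 2 through 4

3 rows:
Eve, 100000
Tina, 70000
Carol, 70000


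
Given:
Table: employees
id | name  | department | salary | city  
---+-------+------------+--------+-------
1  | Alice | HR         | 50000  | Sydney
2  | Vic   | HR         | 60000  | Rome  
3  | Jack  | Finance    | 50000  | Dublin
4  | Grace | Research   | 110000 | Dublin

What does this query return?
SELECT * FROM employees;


SELECT * returns all 4 rows with all columns

4 rows:
1, Alice, HR, 50000, Sydney
2, Vic, HR, 60000, Rome
3, Jack, Finance, 50000, Dublin
4, Grace, Research, 110000, Dublin


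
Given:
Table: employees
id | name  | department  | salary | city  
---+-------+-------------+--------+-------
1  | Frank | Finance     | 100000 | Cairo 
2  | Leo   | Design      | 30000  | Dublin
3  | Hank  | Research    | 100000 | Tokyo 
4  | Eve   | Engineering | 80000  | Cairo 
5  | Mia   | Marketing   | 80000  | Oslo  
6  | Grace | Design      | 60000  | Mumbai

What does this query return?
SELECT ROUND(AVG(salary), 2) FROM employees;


SUM(salary) = 450000
COUNT = 6
ROUND(AVG, 2) = ROUND(450000 / 6, 2) = 75000.0

75000.0


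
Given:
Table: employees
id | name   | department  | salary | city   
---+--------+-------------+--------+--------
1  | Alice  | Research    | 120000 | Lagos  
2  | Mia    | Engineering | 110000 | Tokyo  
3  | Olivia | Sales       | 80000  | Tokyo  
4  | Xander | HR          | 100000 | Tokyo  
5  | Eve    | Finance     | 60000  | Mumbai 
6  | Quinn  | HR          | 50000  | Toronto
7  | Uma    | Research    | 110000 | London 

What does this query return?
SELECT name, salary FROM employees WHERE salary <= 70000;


Filtering: salary <= 70000
Matching: 2 rows

2 rows:
Eve, 60000
Quinn, 50000


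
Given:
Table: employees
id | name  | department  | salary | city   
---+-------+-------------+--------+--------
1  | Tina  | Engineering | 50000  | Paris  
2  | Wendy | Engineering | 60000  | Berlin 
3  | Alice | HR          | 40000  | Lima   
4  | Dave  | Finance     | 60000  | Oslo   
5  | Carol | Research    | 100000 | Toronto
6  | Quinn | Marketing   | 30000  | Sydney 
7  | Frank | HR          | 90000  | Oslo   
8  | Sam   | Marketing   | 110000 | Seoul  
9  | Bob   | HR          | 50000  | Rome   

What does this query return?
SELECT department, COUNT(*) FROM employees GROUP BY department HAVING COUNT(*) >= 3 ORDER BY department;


Groups with count >= 3:
  HR: 3 -> PASS
  Engineering: 2 -> filtered out
  Finance: 1 -> filtered out
  Marketing: 2 -> filtered out
  Research: 1 -> filtered out


1 groups:
HR, 3


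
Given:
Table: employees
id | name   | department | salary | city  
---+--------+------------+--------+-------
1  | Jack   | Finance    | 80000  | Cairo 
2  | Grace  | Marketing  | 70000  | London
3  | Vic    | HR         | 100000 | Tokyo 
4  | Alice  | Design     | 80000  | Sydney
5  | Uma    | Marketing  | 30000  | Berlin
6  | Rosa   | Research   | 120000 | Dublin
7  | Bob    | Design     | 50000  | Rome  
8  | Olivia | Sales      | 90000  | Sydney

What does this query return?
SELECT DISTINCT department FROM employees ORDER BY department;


All 'department' values (row order): Finance, Marketing, HR, Design, Marketing, Research, Design, Sales
Removing duplicates leaves 6 unique value(s).

6 values:
Design
Finance
HR
Marketing
Research
Sales


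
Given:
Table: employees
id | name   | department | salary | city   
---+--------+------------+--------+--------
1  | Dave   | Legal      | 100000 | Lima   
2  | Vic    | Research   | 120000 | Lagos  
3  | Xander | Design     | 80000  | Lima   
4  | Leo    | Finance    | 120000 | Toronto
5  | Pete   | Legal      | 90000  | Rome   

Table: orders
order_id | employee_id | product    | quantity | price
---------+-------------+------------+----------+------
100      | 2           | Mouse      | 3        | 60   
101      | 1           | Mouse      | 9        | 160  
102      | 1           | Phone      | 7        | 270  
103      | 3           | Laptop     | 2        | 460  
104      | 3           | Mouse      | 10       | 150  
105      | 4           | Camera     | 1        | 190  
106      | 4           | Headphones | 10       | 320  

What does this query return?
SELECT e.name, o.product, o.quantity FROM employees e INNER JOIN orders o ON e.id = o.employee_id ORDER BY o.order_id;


Joining employees.id = orders.employee_id:
  employee Vic (id=2) -> order Mouse
  employee Dave (id=1) -> order Mouse
  employee Dave (id=1) -> order Phone
  employee Xander (id=3) -> order Laptop
  employee Xander (id=3) -> order Mouse
  employee Leo (id=4) -> order Camera
  employee Leo (id=4) -> order Headphones


7 rows:
Vic, Mouse, 3
Dave, Mouse, 9
Dave, Phone, 7
Xander, Laptop, 2
Xander, Mouse, 10
Leo, Camera, 1
Leo, Headphones, 10


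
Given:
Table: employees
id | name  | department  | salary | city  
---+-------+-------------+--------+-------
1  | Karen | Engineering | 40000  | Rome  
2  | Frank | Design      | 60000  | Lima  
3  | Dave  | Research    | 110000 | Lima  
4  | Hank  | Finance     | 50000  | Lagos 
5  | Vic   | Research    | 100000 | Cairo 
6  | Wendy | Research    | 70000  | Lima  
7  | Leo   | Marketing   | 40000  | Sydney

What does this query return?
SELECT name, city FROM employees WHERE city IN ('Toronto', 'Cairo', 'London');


Filtering: city IN ('Toronto', 'Cairo', 'London')
Matching: 1 rows

1 rows:
Vic, Cairo


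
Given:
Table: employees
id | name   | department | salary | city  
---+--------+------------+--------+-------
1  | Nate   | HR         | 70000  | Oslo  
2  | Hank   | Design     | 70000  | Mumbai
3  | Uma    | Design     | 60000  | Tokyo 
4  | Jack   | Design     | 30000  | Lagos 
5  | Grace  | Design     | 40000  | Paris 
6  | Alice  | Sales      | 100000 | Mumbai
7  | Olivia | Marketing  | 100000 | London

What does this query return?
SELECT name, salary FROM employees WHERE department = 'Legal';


Filtering: department = 'Legal'
Matching rows: 0

Empty result set (0 rows)


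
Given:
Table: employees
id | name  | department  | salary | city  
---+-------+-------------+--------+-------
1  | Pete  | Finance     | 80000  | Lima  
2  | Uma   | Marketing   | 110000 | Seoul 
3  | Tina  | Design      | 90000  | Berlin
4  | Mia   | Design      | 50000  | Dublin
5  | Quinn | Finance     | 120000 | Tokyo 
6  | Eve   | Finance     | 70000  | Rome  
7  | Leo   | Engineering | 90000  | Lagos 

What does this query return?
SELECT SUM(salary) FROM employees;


SUM(salary) = 80000 + 110000 + 90000 + 50000 + 120000 + 70000 + 90000 = 610000

610000


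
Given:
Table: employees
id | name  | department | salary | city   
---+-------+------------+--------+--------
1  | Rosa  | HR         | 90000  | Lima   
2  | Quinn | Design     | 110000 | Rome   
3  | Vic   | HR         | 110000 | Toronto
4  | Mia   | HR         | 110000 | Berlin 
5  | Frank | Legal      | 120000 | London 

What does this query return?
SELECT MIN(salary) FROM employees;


Salaries: 90000, 110000, 110000, 110000, 120000
MIN = 90000

90000


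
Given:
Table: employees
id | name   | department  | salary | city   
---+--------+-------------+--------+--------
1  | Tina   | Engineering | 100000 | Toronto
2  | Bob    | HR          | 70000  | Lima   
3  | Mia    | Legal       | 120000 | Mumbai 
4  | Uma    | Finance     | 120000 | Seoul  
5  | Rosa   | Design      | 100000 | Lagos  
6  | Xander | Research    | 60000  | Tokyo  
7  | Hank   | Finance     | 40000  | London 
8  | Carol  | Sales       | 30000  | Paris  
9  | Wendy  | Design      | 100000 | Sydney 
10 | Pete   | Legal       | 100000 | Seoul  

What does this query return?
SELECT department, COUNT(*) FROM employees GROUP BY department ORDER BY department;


Assigning each row to its department group:
  Tina -> Engineering
  Bob -> HR
  Mia -> Legal
  Uma -> Finance
  Rosa -> Design
  Xander -> Research
  Hank -> Finance
  Carol -> Sales
  Wendy -> Design
  Pete -> Legal


7 groups:
Design, 2
Engineering, 1
Finance, 2
HR, 1
Legal, 2
Research, 1
Sales, 1


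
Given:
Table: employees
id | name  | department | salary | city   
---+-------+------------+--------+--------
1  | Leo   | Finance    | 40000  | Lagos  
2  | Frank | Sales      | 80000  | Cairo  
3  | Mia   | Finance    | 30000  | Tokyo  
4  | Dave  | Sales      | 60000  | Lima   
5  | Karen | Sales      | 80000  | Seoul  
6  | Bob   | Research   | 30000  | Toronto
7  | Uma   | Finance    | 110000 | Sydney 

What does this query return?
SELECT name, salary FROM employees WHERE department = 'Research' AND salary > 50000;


Filtering: department = 'Research' AND salary > 50000
Matching: 0 rows

Empty result set (0 rows)


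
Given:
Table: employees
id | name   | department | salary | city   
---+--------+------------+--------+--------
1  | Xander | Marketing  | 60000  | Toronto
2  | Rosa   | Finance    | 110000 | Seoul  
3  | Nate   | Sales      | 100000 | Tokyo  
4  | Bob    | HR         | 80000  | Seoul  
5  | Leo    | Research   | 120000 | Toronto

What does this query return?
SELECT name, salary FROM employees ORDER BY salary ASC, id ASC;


Sorting by salary ASC, then id ASC for ties

5 rows:
Xander, 60000
Bob, 80000
Nate, 100000
Rosa, 110000
Leo, 120000


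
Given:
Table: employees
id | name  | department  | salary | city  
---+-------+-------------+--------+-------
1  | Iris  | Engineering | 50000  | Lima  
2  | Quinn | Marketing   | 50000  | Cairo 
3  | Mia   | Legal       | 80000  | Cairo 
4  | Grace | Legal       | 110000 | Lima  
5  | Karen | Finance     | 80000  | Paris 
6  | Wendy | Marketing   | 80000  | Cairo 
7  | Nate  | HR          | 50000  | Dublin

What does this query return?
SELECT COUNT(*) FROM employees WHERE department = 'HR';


Counting rows where department = 'HR'
  Nate -> MATCH


1


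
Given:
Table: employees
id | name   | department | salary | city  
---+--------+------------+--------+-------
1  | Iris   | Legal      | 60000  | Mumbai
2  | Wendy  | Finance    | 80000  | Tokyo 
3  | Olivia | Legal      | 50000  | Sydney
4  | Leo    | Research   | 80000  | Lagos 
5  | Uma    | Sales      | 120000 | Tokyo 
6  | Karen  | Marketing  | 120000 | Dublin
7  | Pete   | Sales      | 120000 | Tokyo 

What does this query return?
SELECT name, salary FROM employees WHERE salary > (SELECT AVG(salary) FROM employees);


Subquery: AVG(salary) = 90000.0
Filtering: salary > 90000.0
  Uma (120000) -> MATCH
  Karen (120000) -> MATCH
  Pete (120000) -> MATCH


3 rows:
Uma, 120000
Karen, 120000
Pete, 120000


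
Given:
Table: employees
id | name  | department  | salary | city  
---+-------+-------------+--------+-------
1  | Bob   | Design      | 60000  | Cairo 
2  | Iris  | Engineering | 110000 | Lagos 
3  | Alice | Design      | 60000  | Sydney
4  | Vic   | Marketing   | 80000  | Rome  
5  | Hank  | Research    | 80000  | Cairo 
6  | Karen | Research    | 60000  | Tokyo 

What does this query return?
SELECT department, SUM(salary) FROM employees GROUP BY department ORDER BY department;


Summing salary within each department:
  Design: 60000 + 60000 = 120000
  Engineering: 110000 = 110000
  Marketing: 80000 = 80000
  Research: 80000 + 60000 = 140000


4 groups:
Design, 120000
Engineering, 110000
Marketing, 80000
Research, 140000


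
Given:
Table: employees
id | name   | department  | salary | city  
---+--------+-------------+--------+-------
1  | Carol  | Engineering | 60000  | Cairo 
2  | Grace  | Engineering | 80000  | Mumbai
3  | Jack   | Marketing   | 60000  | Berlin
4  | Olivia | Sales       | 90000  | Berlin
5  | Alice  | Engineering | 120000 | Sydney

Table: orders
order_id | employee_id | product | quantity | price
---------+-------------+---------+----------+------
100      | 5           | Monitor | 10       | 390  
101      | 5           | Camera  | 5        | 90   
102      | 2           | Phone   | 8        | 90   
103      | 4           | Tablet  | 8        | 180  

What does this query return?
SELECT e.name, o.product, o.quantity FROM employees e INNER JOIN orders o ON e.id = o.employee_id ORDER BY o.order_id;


Joining employees.id = orders.employee_id:
  employee Alice (id=5) -> order Monitor
  employee Alice (id=5) -> order Camera
  employee Grace (id=2) -> order Phone
  employee Olivia (id=4) -> order Tablet


4 rows:
Alice, Monitor, 10
Alice, Camera, 5
Grace, Phone, 8
Olivia, Tablet, 8


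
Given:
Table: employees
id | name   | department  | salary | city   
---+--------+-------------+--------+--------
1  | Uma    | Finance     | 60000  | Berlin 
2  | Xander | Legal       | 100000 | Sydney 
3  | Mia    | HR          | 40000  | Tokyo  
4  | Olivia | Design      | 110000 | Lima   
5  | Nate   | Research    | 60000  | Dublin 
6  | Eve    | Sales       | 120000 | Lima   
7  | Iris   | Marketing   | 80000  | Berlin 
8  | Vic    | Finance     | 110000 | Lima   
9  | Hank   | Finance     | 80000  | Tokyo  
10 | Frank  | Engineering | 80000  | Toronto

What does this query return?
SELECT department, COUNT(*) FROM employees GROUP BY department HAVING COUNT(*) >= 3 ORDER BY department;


Groups with count >= 3:
  Finance: 3 -> PASS
  Design: 1 -> filtered out
  Engineering: 1 -> filtered out
  HR: 1 -> filtered out
  Legal: 1 -> filtered out
  Marketing: 1 -> filtered out
  Research: 1 -> filtered out
  Sales: 1 -> filtered out


1 groups:
Finance, 3


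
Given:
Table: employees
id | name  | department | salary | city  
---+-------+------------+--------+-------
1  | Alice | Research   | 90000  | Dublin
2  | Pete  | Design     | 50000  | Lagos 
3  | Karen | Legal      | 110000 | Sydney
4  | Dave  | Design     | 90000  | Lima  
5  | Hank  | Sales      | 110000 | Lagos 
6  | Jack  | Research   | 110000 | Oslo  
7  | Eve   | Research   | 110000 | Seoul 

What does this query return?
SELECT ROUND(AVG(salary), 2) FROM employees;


SUM(salary) = 670000
COUNT = 7
ROUND(AVG, 2) = ROUND(670000 / 7, 2) = 95714.29

95714.29


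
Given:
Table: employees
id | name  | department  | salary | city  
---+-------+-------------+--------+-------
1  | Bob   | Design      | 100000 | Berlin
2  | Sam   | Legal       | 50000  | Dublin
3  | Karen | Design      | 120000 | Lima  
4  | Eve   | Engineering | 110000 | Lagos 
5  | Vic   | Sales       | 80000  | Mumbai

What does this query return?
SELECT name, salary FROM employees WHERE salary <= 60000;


Filtering: salary <= 60000
Matching: 1 rows

1 rows:
Sam, 50000


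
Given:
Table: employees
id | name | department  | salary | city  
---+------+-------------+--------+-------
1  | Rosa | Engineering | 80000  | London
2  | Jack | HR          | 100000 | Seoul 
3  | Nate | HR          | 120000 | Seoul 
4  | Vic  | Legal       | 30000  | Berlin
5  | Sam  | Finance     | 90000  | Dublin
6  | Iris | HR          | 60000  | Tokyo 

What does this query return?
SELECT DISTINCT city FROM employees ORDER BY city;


All 'city' values (row order): London, Seoul, Seoul, Berlin, Dublin, Tokyo
Removing duplicates leaves 5 unique value(s).

5 values:
Berlin
Dublin
London
Seoul
Tokyo
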